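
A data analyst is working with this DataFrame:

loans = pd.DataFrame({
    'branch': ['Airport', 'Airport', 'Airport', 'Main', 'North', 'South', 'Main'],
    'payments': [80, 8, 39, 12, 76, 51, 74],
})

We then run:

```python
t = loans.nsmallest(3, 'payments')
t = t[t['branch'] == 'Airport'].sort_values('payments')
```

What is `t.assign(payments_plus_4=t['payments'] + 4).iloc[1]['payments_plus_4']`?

take 3 rows with smallest payments:
    branch  payments
1  Airport         8
3     Main        12
2  Airport        39
filter rows where branch == 'Airport':
    branch  payments
1  Airport         8
2  Airport        39
sort by payments:
    branch  payments
1  Airport         8
2  Airport        39
add column payments_plus_4 = t['payments'] + 4:
    branch  payments  payments_plus_4
1  Airport         8               12
2  Airport        39               43
value at position 1, column 'payments_plus_4' → 43

43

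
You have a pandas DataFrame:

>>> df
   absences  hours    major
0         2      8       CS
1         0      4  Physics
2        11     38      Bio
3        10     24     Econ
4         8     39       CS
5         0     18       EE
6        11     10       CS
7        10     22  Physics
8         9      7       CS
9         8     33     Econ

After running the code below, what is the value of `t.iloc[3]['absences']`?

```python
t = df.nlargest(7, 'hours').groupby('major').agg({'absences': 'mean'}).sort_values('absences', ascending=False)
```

take 7 rows with largest hours:
   absences  hours    major
4         8     39       CS
2        11     38      Bio
9         8     33     Econ
3        10     24     Econ
7        10     22  Physics
5         0     18       EE
6        11     10       CS
group by major, mean of absences:
         absences
major            
Bio          11.0
CS            9.5
EE            0.0
Econ          9.0
Physics      10.0
sort by absences descending:
         absences
major            
Bio          11.0
Physics      10.0
CS            9.5
Econ          9.0
EE            0.0
Hence 9.0.

9.0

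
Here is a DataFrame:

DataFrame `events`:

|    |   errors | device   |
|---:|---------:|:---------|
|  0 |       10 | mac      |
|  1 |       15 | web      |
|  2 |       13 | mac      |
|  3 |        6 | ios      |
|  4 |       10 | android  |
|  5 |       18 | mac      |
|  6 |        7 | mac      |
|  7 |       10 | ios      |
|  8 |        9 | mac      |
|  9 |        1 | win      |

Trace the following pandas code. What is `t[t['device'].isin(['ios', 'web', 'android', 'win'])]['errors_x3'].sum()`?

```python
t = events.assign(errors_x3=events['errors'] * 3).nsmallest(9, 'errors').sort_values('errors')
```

126

add column errors_x3 = events['errors'] * 3:
   errors   device  errors_x3
0      10      mac         30
1      15      web         45
2      13      mac         39
3       6      ios         18
4      10  android         30
5      18      mac         54
6       7      mac         21
7      10      ios         30
8       9      mac         27
9       1      win          3
take 9 rows with smallest errors:
   errors   device  errors_x3
9       1      win          3
3       6      ios         18
6       7      mac         21
8       9      mac         27
0      10      mac         30
4      10  android         30
7      10      ios         30
2      13      mac         39
1      15      web         45
sort by errors:
   errors   device  errors_x3
9       1      win          3
3       6      ios         18
6       7      mac         21
8       9      mac         27
0      10      mac         30
4      10  android         30
7      10      ios         30
2      13      mac         39
1      15      web         45
filter rows where device in ['ios', 'web', 'android', 'win']:
   errors   device  errors_x3
9       1      win          3
3       6      ios         18
4      10  android         30
7      10      ios         30
1      15      web         45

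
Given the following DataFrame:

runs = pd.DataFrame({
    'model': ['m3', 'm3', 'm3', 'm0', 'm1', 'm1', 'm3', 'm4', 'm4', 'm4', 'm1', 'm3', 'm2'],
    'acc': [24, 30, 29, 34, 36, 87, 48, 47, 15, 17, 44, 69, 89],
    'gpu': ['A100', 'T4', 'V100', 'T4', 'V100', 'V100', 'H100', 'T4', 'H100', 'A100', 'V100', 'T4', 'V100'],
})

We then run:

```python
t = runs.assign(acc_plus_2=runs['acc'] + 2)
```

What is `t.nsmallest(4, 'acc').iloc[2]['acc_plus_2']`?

26

add column acc_plus_2 = runs['acc'] + 2:
   model  acc   gpu  acc_plus_2
0     m3   24  A100          26
1     m3   30    T4          32
2     m3   29  V100          31
3     m0   34    T4          36
4     m1   36  V100          38
5     m1   87  V100          89
6     m3   48  H100          50
7     m4   47    T4          49
8     m4   15  H100          17
9     m4   17  A100          19
10    m1   44  V100          46
11    m3   69    T4          71
12    m2   89  V100          91
take 4 rows with smallest acc:
  model  acc   gpu  acc_plus_2
8    m4   15  H100          17
9    m4   17  A100          19
0    m3   24  A100          26
2    m3   29  V100          31
The value at position 2, column 'acc_plus_2' is 26.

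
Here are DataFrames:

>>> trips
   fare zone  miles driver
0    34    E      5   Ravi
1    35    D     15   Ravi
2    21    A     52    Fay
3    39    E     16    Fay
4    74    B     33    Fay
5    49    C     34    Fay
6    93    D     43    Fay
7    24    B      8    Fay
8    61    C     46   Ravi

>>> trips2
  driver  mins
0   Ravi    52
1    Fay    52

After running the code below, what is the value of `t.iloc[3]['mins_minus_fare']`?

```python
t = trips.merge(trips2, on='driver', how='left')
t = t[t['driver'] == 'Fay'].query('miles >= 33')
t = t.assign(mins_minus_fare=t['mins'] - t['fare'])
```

-41

merge on 'driver' (how='left') → 9 rows:
   fare zone  miles driver  mins
0    34    E      5   Ravi    52
1    35    D     15   Ravi    52
2    21    A     52    Fay    52
3    39    E     16    Fay    52
4    74    B     33    Fay    52
5    49    C     34    Fay    52
6    93    D     43    Fay    52
7    24    B      8    Fay    52
8    61    C     46   Ravi    52
filter rows where driver == 'Fay':
   fare zone  miles driver  mins
2    21    A     52    Fay    52
3    39    E     16    Fay    52
4    74    B     33    Fay    52
5    49    C     34    Fay    52
6    93    D     43    Fay    52
7    24    B      8    Fay    52
filter rows where miles >= 33:
   fare zone  miles driver  mins
2    21    A     52    Fay    52
4    74    B     33    Fay    52
5    49    C     34    Fay    52
6    93    D     43    Fay    52
add column mins_minus_fare = t['mins'] - t['fare']:
   fare zone  miles driver  mins  mins_minus_fare
2    21    A     52    Fay    52               31
4    74    B     33    Fay    52              -22
5    49    C     34    Fay    52                3
6    93    D     43    Fay    52              -41
Reading off the value at position 3, column 'mins_minus_fare', we get -41.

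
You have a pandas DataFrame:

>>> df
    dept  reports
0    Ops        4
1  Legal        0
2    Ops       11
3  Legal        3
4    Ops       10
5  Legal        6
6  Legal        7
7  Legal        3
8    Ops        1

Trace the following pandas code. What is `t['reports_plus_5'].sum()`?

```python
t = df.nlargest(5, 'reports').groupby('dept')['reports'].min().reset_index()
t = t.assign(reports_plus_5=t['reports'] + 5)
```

take 5 rows with largest reports:
    dept  reports
2    Ops       11
4    Ops       10
6  Legal        7
5  Legal        6
0    Ops        4
group by dept, min of reports:
dept
Legal    6
Ops      4
Name: reports, dtype: int64
reset_index():
    dept  reports
0  Legal        6
1    Ops        4
add column reports_plus_5 = t['reports'] + 5:
    dept  reports  reports_plus_5
0  Legal        6              11
1    Ops        4               9
So sum() = 20.

20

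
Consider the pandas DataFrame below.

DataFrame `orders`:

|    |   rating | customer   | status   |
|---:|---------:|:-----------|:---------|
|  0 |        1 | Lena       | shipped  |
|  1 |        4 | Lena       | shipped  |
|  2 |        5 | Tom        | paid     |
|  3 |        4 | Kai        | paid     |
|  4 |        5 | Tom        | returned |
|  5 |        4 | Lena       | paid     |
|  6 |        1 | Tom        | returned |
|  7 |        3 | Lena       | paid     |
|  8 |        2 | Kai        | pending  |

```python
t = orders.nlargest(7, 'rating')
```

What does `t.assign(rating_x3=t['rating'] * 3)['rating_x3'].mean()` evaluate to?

take 7 rows with largest rating:
   rating customer    status
2       5      Tom      paid
4       5      Tom  returned
1       4     Lena   shipped
3       4      Kai      paid
5       4     Lena      paid
7       3     Lena      paid
8       2      Kai   pending
add column rating_x3 = t['rating'] * 3:
   rating customer    status  rating_x3
2       5      Tom      paid         15
4       5      Tom  returned         15
1       4     Lena   shipped         12
3       4      Kai      paid         12
5       4     Lena      paid         12
7       3     Lena      paid          9
8       2      Kai   pending          6
Then the mean of column 'rating_x3': 11.5714285714

11.5714285714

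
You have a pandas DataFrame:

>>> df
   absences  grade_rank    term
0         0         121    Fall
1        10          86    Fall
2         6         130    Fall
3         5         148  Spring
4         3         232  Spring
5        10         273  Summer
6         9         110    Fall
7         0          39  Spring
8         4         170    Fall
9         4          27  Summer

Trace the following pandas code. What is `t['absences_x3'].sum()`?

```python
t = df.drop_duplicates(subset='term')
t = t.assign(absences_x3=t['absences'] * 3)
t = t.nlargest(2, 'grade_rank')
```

45

drop duplicate term (keep=first):
   absences  grade_rank    term
0         0         121    Fall
3         5         148  Spring
5        10         273  Summer
add column absences_x3 = t['absences'] * 3:
   absences  grade_rank    term  absences_x3
0         0         121    Fall            0
3         5         148  Spring           15
5        10         273  Summer           30
take 2 rows with largest grade_rank:
   absences  grade_rank    term  absences_x3
5        10         273  Summer           30
3         5         148  Spring           15
Reading off the sum of column 'absences_x3', we get 45.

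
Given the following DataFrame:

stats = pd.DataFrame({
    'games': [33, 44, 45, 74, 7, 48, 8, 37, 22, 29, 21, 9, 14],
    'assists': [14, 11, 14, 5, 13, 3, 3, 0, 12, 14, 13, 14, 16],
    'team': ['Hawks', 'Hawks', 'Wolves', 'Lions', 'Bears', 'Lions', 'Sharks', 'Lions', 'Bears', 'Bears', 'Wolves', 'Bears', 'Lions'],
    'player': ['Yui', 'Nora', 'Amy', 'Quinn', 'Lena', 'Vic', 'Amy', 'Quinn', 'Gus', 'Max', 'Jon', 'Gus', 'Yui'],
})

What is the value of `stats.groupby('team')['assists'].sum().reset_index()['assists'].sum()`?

group by team, sum of assists:
team
Bears     53
Hawks     25
Lions     24
Sharks     3
Wolves    27
Name: assists, dtype: int64
reset_index():
     team  assists
0   Bears       53
1   Hawks       25
2   Lions       24
3  Sharks        3
4  Wolves       27
So sum() = 132.

132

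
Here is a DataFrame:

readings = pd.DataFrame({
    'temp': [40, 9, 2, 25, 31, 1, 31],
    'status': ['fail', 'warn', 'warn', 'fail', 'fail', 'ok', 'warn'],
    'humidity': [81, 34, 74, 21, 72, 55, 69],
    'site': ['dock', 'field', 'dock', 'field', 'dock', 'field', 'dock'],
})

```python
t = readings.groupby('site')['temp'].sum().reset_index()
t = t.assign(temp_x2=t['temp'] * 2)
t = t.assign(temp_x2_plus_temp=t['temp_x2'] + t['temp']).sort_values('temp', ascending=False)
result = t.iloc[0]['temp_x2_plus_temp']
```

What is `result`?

group by site, sum of temp:
site
dock     104
field     35
Name: temp, dtype: int64
reset_index():
    site  temp
0   dock   104
1  field    35
add column temp_x2 = t['temp'] * 2:
    site  temp  temp_x2
0   dock   104      208
1  field    35       70
add column temp_x2_plus_temp = t['temp_x2'] + t['temp']:
    site  temp  temp_x2  temp_x2_plus_temp
0   dock   104      208                312
1  field    35       70                105
sort by temp descending:
    site  temp  temp_x2  temp_x2_plus_temp
0   dock   104      208                312
1  field    35       70                105
Then the value at position 0, column 'temp_x2_plus_temp': 312

312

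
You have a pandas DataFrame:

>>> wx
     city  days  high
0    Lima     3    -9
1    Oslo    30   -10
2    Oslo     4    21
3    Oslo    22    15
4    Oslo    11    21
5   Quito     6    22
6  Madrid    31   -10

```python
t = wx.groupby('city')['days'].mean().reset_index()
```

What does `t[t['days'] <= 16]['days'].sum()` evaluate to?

9.0

group by city, mean of days:
city
Lima       3.00
Madrid    31.00
Oslo      16.75
Quito      6.00
Name: days, dtype: float64
reset_index():
     city   days
0    Lima   3.00
1  Madrid  31.00
2    Oslo  16.75
3   Quito   6.00
filter rows where days <= 16:
    city  days
0   Lima   3.0
3  Quito   6.0
Reading off the sum of column 'days', we get 9.0.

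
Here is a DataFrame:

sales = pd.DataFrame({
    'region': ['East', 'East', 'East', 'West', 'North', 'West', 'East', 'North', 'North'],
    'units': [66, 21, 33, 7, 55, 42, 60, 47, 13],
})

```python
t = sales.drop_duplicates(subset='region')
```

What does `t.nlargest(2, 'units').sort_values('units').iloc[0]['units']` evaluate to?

drop duplicate region (keep=first):
  region  units
0   East     66
3   West      7
4  North     55
take 2 rows with largest units:
  region  units
0   East     66
4  North     55
sort by units:
  region  units
4  North     55
0   East     66
The value at position 0, column 'units' is 55.

55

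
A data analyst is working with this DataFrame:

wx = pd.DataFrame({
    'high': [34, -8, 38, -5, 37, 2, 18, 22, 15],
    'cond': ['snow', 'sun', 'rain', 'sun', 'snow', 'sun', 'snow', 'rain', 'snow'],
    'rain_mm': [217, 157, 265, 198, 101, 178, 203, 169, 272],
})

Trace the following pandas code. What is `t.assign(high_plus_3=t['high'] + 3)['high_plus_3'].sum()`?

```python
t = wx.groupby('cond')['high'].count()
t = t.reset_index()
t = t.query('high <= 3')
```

group by cond, count of high:
cond
rain    2
snow    4
sun     3
Name: high, dtype: int64
reset_index():
   cond  high
0  rain     2
1  snow     4
2   sun     3
filter rows where high <= 3:
   cond  high
0  rain     2
2   sun     3
add column high_plus_3 = t['high'] + 3:
   cond  high  high_plus_3
0  rain     2            5
2   sun     3            6

11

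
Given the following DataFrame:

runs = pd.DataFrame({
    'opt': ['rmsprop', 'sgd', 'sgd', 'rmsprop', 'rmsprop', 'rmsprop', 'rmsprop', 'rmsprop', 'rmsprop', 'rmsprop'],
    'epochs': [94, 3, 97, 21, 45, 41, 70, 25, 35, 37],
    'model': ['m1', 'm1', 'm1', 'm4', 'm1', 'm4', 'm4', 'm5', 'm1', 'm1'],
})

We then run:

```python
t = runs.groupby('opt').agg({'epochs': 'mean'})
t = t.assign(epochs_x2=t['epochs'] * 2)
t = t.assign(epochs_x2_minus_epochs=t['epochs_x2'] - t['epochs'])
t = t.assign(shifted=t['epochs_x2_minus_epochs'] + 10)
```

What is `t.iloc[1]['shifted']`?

group by opt, mean of epochs:
         epochs
opt            
rmsprop    46.0
sgd        50.0
add column epochs_x2 = t['epochs'] * 2:
         epochs  epochs_x2
opt                       
rmsprop    46.0       92.0
sgd        50.0      100.0
add column epochs_x2_minus_epochs = t['epochs_x2'] - t['epochs']:
         epochs  epochs_x2  epochs_x2_minus_epochs
opt                                               
rmsprop    46.0       92.0                    46.0
sgd        50.0      100.0                    50.0
add column shifted = t['epochs_x2_minus_epochs'] + 10:
         epochs  epochs_x2  epochs_x2_minus_epochs  shifted
opt                                                        
rmsprop    46.0       92.0                    46.0     56.0
sgd        50.0      100.0                    50.0     60.0
So iloc[1]['shifted'] = 60.0.

60.0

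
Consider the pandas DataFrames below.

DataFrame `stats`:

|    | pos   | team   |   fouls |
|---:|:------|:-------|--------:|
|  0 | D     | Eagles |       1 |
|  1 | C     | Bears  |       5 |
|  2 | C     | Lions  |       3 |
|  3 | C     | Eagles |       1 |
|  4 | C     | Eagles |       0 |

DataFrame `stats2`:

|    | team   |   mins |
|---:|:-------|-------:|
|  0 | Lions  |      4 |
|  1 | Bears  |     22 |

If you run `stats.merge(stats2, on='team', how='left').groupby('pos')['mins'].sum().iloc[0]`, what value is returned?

merge on 'team' (how='left') → 5 rows:
  pos    team  fouls  mins
0   D  Eagles      1   NaN
1   C   Bears      5  22.0
2   C   Lions      3   4.0
3   C  Eagles      1   NaN
4   C  Eagles      0   NaN
group by pos, sum of mins:
pos
C    26.0
D     0.0
Name: mins, dtype: float64

26.0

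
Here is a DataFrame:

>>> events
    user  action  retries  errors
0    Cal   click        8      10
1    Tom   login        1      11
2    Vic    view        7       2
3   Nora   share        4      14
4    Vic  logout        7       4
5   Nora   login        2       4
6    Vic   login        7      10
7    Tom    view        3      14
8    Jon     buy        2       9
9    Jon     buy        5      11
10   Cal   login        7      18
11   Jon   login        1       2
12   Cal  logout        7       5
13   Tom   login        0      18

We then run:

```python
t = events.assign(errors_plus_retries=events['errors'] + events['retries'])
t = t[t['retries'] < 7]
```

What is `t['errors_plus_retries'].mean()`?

12.625

add column errors_plus_retries = events['errors'] + events['retries']:
    user  action  retries  errors  errors_plus_retries
0    Cal   click        8      10                   18
1    Tom   login        1      11                   12
2    Vic    view        7       2                    9
3   Nora   share        4      14                   18
4    Vic  logout        7       4                   11
5   Nora   login        2       4                    6
6    Vic   login        7      10                   17
7    Tom    view        3      14                   17
8    Jon     buy        2       9                   11
9    Jon     buy        5      11                   16
10   Cal   login        7      18                   25
11   Jon   login        1       2                    3
12   Cal  logout        7       5                   12
13   Tom   login        0      18                   18
filter rows where retries < 7:
    user action  retries  errors  errors_plus_retries
1    Tom  login        1      11                   12
3   Nora  share        4      14                   18
5   Nora  login        2       4                    6
7    Tom   view        3      14                   17
8    Jon    buy        2       9                   11
9    Jon    buy        5      11                   16
11   Jon  login        1       2                    3
13   Tom  login        0      18                   18
Taking the mean of column 'errors_plus_retries' gives 12.625.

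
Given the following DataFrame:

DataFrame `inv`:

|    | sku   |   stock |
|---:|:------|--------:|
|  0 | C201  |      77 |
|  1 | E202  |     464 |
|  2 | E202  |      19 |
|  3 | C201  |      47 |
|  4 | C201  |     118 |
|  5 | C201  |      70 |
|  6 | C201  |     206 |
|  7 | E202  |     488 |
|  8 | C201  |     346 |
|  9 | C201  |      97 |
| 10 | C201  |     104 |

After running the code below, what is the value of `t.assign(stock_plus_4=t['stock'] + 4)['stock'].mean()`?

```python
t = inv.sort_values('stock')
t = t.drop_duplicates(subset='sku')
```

33.0

sort by stock:
     sku  stock
2   E202     19
3   C201     47
5   C201     70
0   C201     77
9   C201     97
10  C201    104
4   C201    118
6   C201    206
8   C201    346
1   E202    464
7   E202    488
drop duplicate sku (keep=first):
    sku  stock
2  E202     19
3  C201     47
add column stock_plus_4 = t['stock'] + 4:
    sku  stock  stock_plus_4
2  E202     19            23
3  C201     47            51
Taking the mean of column 'stock' gives 33.0.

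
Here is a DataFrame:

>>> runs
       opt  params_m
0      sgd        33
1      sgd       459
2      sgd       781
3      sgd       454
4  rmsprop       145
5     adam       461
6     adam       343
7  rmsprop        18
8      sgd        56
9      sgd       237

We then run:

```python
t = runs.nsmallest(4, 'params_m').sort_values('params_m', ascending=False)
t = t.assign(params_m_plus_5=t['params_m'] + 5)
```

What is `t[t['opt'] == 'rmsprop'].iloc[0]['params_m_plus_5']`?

take 4 rows with smallest params_m:
       opt  params_m
7  rmsprop        18
0      sgd        33
8      sgd        56
4  rmsprop       145
sort by params_m descending:
       opt  params_m
4  rmsprop       145
8      sgd        56
0      sgd        33
7  rmsprop        18
add column params_m_plus_5 = t['params_m'] + 5:
       opt  params_m  params_m_plus_5
4  rmsprop       145              150
8      sgd        56               61
0      sgd        33               38
7  rmsprop        18               23
filter rows where opt == 'rmsprop':
       opt  params_m  params_m_plus_5
4  rmsprop       145              150
7  rmsprop        18               23

150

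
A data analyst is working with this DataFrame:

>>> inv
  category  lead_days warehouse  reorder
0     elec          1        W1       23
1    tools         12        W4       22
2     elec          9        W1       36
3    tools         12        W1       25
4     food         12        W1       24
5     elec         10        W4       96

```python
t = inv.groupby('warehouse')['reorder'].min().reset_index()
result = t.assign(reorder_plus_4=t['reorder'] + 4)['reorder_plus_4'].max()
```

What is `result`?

27

group by warehouse, min of reorder:
warehouse
W1    23
W4    22
Name: reorder, dtype: int64
reset_index():
  warehouse  reorder
0        W1       23
1        W4       22
add column reorder_plus_4 = t['reorder'] + 4:
  warehouse  reorder  reorder_plus_4
0        W1       23              27
1        W4       22              26
Finally, max of column 'reorder_plus_4' = 27.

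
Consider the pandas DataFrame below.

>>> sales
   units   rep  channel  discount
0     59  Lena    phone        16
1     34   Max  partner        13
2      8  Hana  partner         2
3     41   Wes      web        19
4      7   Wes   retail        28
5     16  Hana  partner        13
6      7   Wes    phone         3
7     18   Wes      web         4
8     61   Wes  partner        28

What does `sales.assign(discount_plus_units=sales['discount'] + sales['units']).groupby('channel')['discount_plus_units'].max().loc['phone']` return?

75

add column discount_plus_units = sales['discount'] + sales['units']:
   units   rep  channel  discount  discount_plus_units
0     59  Lena    phone        16                   75
1     34   Max  partner        13                   47
2      8  Hana  partner         2                   10
3     41   Wes      web        19                   60
4      7   Wes   retail        28                   35
5     16  Hana  partner        13                   29
6      7   Wes    phone         3                   10
7     18   Wes      web         4                   22
8     61   Wes  partner        28                   89
group by channel, max of discount_plus_units:
channel
partner    89
phone      75
retail     35
web        60
Name: discount_plus_units, dtype: int64
value at index 'phone' → 75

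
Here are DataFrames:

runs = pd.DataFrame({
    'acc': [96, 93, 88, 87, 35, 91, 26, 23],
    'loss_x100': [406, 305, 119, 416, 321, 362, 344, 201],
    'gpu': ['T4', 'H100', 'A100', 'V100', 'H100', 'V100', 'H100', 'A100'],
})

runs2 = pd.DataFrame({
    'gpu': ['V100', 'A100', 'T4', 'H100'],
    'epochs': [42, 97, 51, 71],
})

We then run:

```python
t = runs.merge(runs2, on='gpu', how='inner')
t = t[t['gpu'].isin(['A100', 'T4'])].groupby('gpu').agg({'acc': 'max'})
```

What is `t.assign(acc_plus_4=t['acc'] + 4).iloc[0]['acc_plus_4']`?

92

merge on 'gpu' (how='inner') → 8 rows:
   acc  loss_x100   gpu  epochs
0   96        406    T4      51
1   93        305  H100      71
2   88        119  A100      97
3   87        416  V100      42
4   35        321  H100      71
5   91        362  V100      42
6   26        344  H100      71
7   23        201  A100      97
filter rows where gpu in ['A100', 'T4']:
   acc  loss_x100   gpu  epochs
0   96        406    T4      51
2   88        119  A100      97
7   23        201  A100      97
group by gpu, max of acc:
      acc
gpu      
A100   88
T4     96
add column acc_plus_4 = t['acc'] + 4:
      acc  acc_plus_4
gpu                  
A100   88          92
T4     96         100
So iloc[0]['acc_plus_4'] = 92.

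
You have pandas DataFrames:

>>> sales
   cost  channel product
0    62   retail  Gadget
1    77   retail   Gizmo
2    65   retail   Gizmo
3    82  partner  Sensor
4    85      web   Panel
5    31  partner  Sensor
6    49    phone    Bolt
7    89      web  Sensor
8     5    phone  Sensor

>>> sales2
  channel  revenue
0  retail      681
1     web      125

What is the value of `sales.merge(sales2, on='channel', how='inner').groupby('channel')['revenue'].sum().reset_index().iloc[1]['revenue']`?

250

merge on 'channel' (how='inner') → 5 rows:
   cost channel product  revenue
0    62  retail  Gadget      681
1    77  retail   Gizmo      681
2    65  retail   Gizmo      681
3    85     web   Panel      125
4    89     web  Sensor      125
group by channel, sum of revenue:
channel
retail    2043
web        250
Name: revenue, dtype: int64
reset_index():
  channel  revenue
0  retail     2043
1     web      250
value at position 1, column 'revenue' → 250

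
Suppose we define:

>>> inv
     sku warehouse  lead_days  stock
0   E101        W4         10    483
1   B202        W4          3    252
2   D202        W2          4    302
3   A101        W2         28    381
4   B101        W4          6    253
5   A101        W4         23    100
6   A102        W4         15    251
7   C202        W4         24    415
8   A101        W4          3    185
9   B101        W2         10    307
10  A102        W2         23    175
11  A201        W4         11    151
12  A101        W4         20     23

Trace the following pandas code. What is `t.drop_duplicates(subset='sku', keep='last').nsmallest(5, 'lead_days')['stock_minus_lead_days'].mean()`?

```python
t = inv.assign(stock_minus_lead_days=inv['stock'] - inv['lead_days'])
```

add column stock_minus_lead_days = inv['stock'] - inv['lead_days']:
     sku warehouse  lead_days  stock  stock_minus_lead_days
0   E101        W4         10    483                    473
1   B202        W4          3    252                    249
2   D202        W2          4    302                    298
3   A101        W2         28    381                    353
4   B101        W4          6    253                    247
5   A101        W4         23    100                     77
6   A102        W4         15    251                    236
7   C202        W4         24    415                    391
8   A101        W4          3    185                    182
9   B101        W2         10    307                    297
10  A102        W2         23    175                    152
11  A201        W4         11    151                    140
12  A101        W4         20     23                      3
drop duplicate sku (keep=last):
     sku warehouse  lead_days  stock  stock_minus_lead_days
0   E101        W4         10    483                    473
1   B202        W4          3    252                    249
2   D202        W2          4    302                    298
7   C202        W4         24    415                    391
9   B101        W2         10    307                    297
10  A102        W2         23    175                    152
11  A201        W4         11    151                    140
12  A101        W4         20     23                      3
take 5 rows with smallest lead_days:
     sku warehouse  lead_days  stock  stock_minus_lead_days
1   B202        W4          3    252                    249
2   D202        W2          4    302                    298
0   E101        W4         10    483                    473
9   B101        W2         10    307                    297
11  A201        W4         11    151                    140

291.4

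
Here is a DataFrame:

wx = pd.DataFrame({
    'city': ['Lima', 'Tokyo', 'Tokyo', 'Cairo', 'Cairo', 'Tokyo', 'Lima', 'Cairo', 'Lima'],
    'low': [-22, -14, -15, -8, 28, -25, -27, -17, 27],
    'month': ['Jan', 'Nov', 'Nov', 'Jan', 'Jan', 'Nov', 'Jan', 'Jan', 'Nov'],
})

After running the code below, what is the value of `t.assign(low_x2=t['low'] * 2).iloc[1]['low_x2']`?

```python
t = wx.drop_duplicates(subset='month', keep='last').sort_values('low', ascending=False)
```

-34

drop duplicate month (keep=last):
    city  low month
7  Cairo  -17   Jan
8   Lima   27   Nov
sort by low descending:
    city  low month
8   Lima   27   Nov
7  Cairo  -17   Jan
add column low_x2 = t['low'] * 2:
    city  low month  low_x2
8   Lima   27   Nov      54
7  Cairo  -17   Jan     -34
Finally, value at position 1, column 'low_x2' = -34.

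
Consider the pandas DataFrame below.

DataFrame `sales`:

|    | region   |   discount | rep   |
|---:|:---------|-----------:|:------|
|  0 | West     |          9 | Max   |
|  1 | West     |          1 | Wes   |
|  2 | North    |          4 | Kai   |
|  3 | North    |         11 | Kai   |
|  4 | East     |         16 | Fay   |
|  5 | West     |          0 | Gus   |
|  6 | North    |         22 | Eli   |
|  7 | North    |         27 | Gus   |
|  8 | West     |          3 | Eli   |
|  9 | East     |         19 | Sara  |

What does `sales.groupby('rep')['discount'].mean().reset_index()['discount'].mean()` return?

11.2142857143

group by rep, mean of discount:
rep
Eli     12.5
Fay     16.0
Gus     13.5
Kai      7.5
Max      9.0
Sara    19.0
Wes      1.0
Name: discount, dtype: float64
reset_index():
    rep  discount
0   Eli      12.5
1   Fay      16.0
2   Gus      13.5
3   Kai       7.5
4   Max       9.0
5  Sara      19.0
6   Wes       1.0
Hence 11.2142857143.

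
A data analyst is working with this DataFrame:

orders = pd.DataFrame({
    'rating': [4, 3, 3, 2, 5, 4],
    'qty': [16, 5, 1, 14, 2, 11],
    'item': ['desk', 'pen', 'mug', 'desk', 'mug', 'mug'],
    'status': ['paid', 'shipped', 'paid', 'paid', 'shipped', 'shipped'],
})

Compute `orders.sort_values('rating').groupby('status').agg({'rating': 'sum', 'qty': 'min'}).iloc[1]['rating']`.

sort by rating:
   rating  qty  item   status
3       2   14  desk     paid
1       3    5   pen  shipped
2       3    1   mug     paid
0       4   16  desk     paid
5       4   11   mug  shipped
4       5    2   mug  shipped
group by status: sum(rating), min(qty):
         rating  qty
status              
paid          9    1
shipped      12    2

12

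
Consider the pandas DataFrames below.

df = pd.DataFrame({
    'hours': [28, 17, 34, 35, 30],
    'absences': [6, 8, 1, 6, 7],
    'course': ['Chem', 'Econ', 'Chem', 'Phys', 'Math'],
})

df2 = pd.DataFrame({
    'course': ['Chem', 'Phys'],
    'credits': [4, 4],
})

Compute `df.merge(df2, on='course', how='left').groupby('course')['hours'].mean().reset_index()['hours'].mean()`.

merge on 'course' (how='left') → 5 rows:
   hours  absences course  credits
0     28         6   Chem      4.0
1     17         8   Econ      NaN
2     34         1   Chem      4.0
3     35         6   Phys      4.0
4     30         7   Math      NaN
group by course, mean of hours:
course
Chem    31.0
Econ    17.0
Math    30.0
Phys    35.0
Name: hours, dtype: float64
reset_index():
  course  hours
0   Chem   31.0
1   Econ   17.0
2   Math   30.0
3   Phys   35.0

28.25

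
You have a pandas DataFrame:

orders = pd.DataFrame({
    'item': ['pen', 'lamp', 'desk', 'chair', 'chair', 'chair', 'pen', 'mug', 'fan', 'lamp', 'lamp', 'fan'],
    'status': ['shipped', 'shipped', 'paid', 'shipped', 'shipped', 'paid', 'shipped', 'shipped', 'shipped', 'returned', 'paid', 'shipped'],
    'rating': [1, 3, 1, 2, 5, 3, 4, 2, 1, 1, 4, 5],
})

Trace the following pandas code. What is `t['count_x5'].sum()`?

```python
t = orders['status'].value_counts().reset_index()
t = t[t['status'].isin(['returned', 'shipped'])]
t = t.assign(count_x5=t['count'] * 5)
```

45

value_counts of status:
status
shipped     8
paid        3
returned    1
Name: count, dtype: int64
reset_index():
     status  count
0   shipped      8
1      paid      3
2  returned      1
filter rows where status in ['returned', 'shipped']:
     status  count
0   shipped      8
2  returned      1
add column count_x5 = t['count'] * 5:
     status  count  count_x5
0   shipped      8        40
2  returned      1         5
Then the sum of column 'count_x5': 45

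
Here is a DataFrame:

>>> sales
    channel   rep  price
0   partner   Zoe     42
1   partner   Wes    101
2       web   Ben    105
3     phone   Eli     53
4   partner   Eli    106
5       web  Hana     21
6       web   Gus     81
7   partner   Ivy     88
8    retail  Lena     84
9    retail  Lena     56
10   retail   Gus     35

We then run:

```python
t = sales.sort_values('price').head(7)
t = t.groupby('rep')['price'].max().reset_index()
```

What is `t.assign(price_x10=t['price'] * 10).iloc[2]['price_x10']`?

210

sort by price:
    channel   rep  price
5       web  Hana     21
10   retail   Gus     35
0   partner   Zoe     42
3     phone   Eli     53
9    retail  Lena     56
6       web   Gus     81
8    retail  Lena     84
7   partner   Ivy     88
1   partner   Wes    101
2       web   Ben    105
4   partner   Eli    106
take first 7 rows:
    channel   rep  price
5       web  Hana     21
10   retail   Gus     35
0   partner   Zoe     42
3     phone   Eli     53
9    retail  Lena     56
6       web   Gus     81
8    retail  Lena     84
group by rep, max of price:
rep
Eli     53
Gus     81
Hana    21
Lena    84
Zoe     42
Name: price, dtype: int64
reset_index():
    rep  price
0   Eli     53
1   Gus     81
2  Hana     21
3  Lena     84
4   Zoe     42
add column price_x10 = t['price'] * 10:
    rep  price  price_x10
0   Eli     53        530
1   Gus     81        810
2  Hana     21        210
3  Lena     84        840
4   Zoe     42        420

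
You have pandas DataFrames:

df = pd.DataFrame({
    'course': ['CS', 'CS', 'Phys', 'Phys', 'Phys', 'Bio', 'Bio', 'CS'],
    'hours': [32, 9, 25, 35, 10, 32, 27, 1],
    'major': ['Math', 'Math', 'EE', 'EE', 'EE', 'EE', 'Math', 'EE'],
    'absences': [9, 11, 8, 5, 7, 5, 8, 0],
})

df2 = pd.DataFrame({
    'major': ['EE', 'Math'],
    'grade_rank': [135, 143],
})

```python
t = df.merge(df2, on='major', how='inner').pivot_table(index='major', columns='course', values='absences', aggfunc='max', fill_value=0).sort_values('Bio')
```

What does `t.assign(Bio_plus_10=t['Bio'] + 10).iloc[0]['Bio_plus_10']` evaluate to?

merge on 'major' (how='inner') → 8 rows:
  course  hours major  absences  grade_rank
0     CS     32  Math         9         143
1     CS      9  Math        11         143
2   Phys     25    EE         8         135
3   Phys     35    EE         5         135
4   Phys     10    EE         7         135
5    Bio     32    EE         5         135
6    Bio     27  Math         8         143
7     CS      1    EE         0         135
pivot: rows=major, cols=course, max(absences):
course  Bio  CS  Phys
major                
EE        5   0     8
Math      8  11     0
sort by Bio:
course  Bio  CS  Phys
major                
EE        5   0     8
Math      8  11     0
add column Bio_plus_10 = t['Bio'] + 10:
course  Bio  CS  Phys  Bio_plus_10
major                             
EE        5   0     8           15
Math      8  11     0           18

15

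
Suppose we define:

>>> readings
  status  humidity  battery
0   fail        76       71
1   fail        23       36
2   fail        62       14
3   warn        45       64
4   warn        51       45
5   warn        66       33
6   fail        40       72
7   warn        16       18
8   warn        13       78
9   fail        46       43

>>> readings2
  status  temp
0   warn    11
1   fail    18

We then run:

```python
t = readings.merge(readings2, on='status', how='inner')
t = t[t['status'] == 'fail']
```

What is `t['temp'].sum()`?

merge on 'status' (how='inner') → 10 rows:
  status  humidity  battery  temp
0   fail        76       71    18
1   fail        23       36    18
2   fail        62       14    18
3   warn        45       64    11
4   warn        51       45    11
5   warn        66       33    11
6   fail        40       72    18
7   warn        16       18    11
8   warn        13       78    11
9   fail        46       43    18
filter rows where status == 'fail':
  status  humidity  battery  temp
0   fail        76       71    18
1   fail        23       36    18
2   fail        62       14    18
6   fail        40       72    18
9   fail        46       43    18

90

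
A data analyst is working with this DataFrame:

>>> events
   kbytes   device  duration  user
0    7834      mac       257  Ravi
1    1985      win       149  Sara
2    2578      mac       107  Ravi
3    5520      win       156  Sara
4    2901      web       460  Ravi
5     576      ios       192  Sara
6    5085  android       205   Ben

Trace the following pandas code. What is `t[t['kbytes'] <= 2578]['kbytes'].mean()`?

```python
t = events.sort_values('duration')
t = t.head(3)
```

2281.5

sort by duration:
   kbytes   device  duration  user
2    2578      mac       107  Ravi
1    1985      win       149  Sara
3    5520      win       156  Sara
5     576      ios       192  Sara
6    5085  android       205   Ben
0    7834      mac       257  Ravi
4    2901      web       460  Ravi
take first 3 rows:
   kbytes device  duration  user
2    2578    mac       107  Ravi
1    1985    win       149  Sara
3    5520    win       156  Sara
filter rows where kbytes <= 2578:
   kbytes device  duration  user
2    2578    mac       107  Ravi
1    1985    win       149  Sara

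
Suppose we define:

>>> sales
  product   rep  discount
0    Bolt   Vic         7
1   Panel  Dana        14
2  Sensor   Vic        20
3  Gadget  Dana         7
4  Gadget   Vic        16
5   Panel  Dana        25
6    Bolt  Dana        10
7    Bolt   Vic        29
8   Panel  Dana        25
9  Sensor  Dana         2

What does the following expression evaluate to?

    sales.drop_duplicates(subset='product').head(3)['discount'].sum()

drop duplicate product (keep=first):
  product   rep  discount
0    Bolt   Vic         7
1   Panel  Dana        14
2  Sensor   Vic        20
3  Gadget  Dana         7
take first 3 rows:
  product   rep  discount
0    Bolt   Vic         7
1   Panel  Dana        14
2  Sensor   Vic        20

41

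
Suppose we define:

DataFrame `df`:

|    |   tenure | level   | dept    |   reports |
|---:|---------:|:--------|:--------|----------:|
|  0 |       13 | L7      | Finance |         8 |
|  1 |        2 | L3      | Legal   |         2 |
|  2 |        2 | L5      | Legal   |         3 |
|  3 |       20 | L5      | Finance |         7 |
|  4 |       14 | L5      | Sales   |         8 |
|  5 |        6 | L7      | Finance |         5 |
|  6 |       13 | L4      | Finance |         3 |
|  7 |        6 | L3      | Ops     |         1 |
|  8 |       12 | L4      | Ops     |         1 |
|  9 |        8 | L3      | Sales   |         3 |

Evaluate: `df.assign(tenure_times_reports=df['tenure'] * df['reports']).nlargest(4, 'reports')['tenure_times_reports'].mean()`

add column tenure_times_reports = df['tenure'] * df['reports']:
   tenure level     dept  reports  tenure_times_reports
0      13    L7  Finance        8                   104
1       2    L3    Legal        2                     4
2       2    L5    Legal        3                     6
3      20    L5  Finance        7                   140
4      14    L5    Sales        8                   112
5       6    L7  Finance        5                    30
6      13    L4  Finance        3                    39
7       6    L3      Ops        1                     6
8      12    L4      Ops        1                    12
9       8    L3    Sales        3                    24
take 4 rows with largest reports:
   tenure level     dept  reports  tenure_times_reports
0      13    L7  Finance        8                   104
4      14    L5    Sales        8                   112
3      20    L5  Finance        7                   140
5       6    L7  Finance        5                    30
Taking the mean of column 'tenure_times_reports' gives 96.5.

96.5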